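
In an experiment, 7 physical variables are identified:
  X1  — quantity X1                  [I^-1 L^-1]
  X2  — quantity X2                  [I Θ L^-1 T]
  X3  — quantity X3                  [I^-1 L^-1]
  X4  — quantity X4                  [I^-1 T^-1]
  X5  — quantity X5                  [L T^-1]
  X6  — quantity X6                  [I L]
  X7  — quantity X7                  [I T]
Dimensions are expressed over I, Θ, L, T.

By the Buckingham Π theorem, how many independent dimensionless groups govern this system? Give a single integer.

Exponent matrix [I,Θ,L,T] × [X1,X2,X3,X4,X5,X6,X7]:
  I: [-1  1 -1 -1  0  1  1]
  Θ: [ 0  1  0  0  0  0  0]
  L: [-1 -1 -1  0  1  1  0]
  T: [ 0  1  0 -1 -1  0  1]
RREF → pivots at {X1,X2,X4} ⇒ r = 3
n=7, r=3 ⇒ 4 dimensionless groups

4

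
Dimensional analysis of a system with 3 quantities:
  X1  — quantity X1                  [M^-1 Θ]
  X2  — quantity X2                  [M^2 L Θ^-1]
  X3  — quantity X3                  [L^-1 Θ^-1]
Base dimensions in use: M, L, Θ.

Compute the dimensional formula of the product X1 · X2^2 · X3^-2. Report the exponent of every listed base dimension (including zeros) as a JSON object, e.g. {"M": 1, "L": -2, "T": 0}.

Dimensional matrix (M×L×Θ by X1×X2×X3):
  M: [-1  2  0]
  L: [ 0  1 -1]
  Θ: [ 1 -1 -1]
  [M]: (1)·-1+(2)·2+(-2)·0 = 3
  [L]: (1)·0+(2)·1+(-2)·-1 = 4
  [Θ]: (1)·1+(2)·-1+(-2)·-1 = 1
⇒ M^3 L^4 Θ

{"M": 3, "L": 4, "Θ": 1}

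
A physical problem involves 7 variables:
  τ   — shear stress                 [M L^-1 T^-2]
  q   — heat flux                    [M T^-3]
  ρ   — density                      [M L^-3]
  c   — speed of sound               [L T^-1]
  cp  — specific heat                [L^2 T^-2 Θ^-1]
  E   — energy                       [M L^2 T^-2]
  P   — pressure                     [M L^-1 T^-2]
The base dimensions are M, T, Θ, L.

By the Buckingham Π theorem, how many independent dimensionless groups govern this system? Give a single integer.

3

Dimensional matrix (M×T×Θ×L by τ×q×ρ×c×cp×E×P):
  M: [ 1  1  1  0  0  1  1]
  T: [-2 -3  0 -1 -2 -2 -2]
  Θ: [ 0  0  0  0 -1  0  0]
  L: [-1  0 -3  1  2  2 -1]
Row reduction gives pivot columns τ,q,cp,E; rank = 4
n=7, r=4 ⇒ 3 dimensionless groups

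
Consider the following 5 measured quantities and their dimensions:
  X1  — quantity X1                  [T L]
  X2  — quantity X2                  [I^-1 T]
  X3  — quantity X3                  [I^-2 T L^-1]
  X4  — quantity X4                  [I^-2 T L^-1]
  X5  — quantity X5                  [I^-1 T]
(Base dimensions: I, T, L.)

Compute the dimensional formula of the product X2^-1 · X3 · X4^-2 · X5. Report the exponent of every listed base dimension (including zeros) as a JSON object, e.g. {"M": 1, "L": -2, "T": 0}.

Write exponents as rows I,T,L / cols X1,X2,X3,X4,X5:
  I: [ 0 -1 -2 -2 -1]
  T: [ 1  1  1  1  1]
  L: [ 1  0 -1 -1  0]
  [I]: (-1)·-1+(1)·-2+(-2)·-2+(1)·-1 = 2
  [T]: (-1)·1+(1)·1+(-2)·1+(1)·1 = -1
  [L]: (-1)·0+(1)·-1+(-2)·-1+(1)·0 = 1
⇒ I^2 T^-1 L

{"I": 2, "T": -1, "L": 1}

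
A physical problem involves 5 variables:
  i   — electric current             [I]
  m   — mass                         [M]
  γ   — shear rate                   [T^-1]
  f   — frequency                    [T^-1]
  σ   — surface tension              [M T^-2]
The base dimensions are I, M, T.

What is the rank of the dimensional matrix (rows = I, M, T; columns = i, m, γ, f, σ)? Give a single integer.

3

Write exponents as rows I,M,T / cols i,m,γ,f,σ:
  I: [ 1  0  0  0  0]
  M: [ 0  1  0  0  1]
  T: [ 0  0 -1 -1 -2]
Row reduction gives pivot columns i,m,γ; rank = 3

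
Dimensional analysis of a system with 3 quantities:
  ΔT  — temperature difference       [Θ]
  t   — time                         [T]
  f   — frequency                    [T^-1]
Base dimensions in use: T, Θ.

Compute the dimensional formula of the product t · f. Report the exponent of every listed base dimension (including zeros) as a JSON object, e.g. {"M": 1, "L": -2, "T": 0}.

Write exponents as rows T,Θ / cols ΔT,t,f:
  T: [ 0  1 -1]
  Θ: [ 1  0  0]
  [T]: (1)·1+(1)·-1 = 0
  [Θ]: (1)·0+(1)·0 = 0
⇒ 1 (dimensionless)

{"T": 0, "Θ": 0}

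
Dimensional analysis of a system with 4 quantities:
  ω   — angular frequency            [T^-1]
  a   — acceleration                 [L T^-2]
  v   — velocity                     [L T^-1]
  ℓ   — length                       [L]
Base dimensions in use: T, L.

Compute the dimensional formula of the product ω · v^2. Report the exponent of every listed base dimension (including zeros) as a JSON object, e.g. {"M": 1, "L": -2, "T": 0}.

{"T": -3, "L": 2}

Write exponents as rows T,L / cols ω,a,v,ℓ:
  T: [-1 -2 -1  0]
  L: [ 0  1  1  1]
  [T]: (1)·-1+(2)·-1 = -3
  [L]: (1)·0+(2)·1 = 2
⇒ T^-3 L^2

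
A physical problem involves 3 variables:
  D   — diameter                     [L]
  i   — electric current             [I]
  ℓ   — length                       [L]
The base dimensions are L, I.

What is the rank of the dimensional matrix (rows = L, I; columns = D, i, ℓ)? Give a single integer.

Dimensional matrix (L×I by D×i×ℓ):
  L: [ 1  0  1]
  I: [ 0  1  0]
Row reduction gives pivot columns D,i; rank = 2

2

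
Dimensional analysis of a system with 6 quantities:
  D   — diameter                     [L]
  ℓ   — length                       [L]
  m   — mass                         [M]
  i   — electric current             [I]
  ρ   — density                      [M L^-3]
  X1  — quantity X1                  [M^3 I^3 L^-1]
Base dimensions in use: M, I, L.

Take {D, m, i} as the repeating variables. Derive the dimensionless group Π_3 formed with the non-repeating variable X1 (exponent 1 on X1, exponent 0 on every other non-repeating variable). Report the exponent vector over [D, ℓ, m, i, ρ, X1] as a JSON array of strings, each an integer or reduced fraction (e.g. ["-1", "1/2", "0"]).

["1", "0", "-3", "-3", "0", "1"]

Exponent matrix [M,I,L] × [D,ℓ,m,i,ρ,X1]:
  M: [ 0  0  1  0  1  3]
  I: [ 0  0  0  1  0  3]
  L: [ 1  1  0  0 -3 -1]
Echelon form has 3 nonzero rows (pivots: D,m,i)
Repeat: D,m,i; free: ℓ,ρ,X1
RREF:
  r0: [   1    1    0    0   -3   -1]
  r1: [   0    0    1    0    1    3]
  r2: [   0    0    0    1    0    3]
Fix exponent of X1 at 1, ℓ at 0, ρ at 0; solve each RREF row for its pivot's exponent:
  r0: exp(D) + (-1)·1 = 0 ⇒ exp(D) = 1
  r1: exp(m) + (3)·1 = 0 ⇒ exp(m) = -3
  r2: exp(i) + (3)·1 = 0 ⇒ exp(i) = -3
Π_3 = D · m^-3 · i^-3 · X1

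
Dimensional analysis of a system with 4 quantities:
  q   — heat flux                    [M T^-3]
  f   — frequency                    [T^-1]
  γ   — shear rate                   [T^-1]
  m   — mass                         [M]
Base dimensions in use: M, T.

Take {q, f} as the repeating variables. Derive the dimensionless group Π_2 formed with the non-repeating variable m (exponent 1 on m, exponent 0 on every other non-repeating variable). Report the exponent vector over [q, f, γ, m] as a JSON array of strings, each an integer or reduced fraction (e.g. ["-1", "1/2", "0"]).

["-1", "3", "0", "1"]

Dimensional matrix (M×T by q×f×γ×m):
  M: [ 1  0  0  1]
  T: [-3 -1 -1  0]
Echelon form has 2 nonzero rows (pivots: q,f)
Pivot set = {q,f}, free = {γ,m}
RREF:
  r0: [   1    0    0    1]
  r1: [   0    1    1   -3]
Fix exponent of m at 1, γ at 0; solve each RREF row for its pivot's exponent:
  r0: exp(q) + (1)·1 = 0 ⇒ exp(q) = -1
  r1: exp(f) + (-3)·1 = 0 ⇒ exp(f) = 3
Π_2 = q^-1 · f^3 · m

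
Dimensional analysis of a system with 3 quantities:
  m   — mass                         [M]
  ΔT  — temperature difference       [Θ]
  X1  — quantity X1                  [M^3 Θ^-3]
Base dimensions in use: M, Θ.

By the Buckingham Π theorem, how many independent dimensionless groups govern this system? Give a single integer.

1

Dimensional matrix (M×Θ by m×ΔT×X1):
  M: [ 1  0  3]
  Θ: [ 0  1 -3]
Row reduction gives pivot columns m,ΔT; rank = 2
Π count = n − r = 3 − 2 = 1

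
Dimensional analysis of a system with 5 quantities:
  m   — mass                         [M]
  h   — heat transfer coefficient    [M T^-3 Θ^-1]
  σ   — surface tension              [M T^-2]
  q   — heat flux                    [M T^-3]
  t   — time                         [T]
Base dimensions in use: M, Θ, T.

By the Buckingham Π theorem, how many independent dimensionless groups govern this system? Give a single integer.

Dimensional matrix (M×Θ×T by m×h×σ×q×t):
  M: [ 1  1  1  1  0]
  Θ: [ 0 -1  0  0  0]
  T: [ 0 -3 -2 -3  1]
RREF → pivots at {m,h,σ} ⇒ r = 3
n=5, r=3 ⇒ 2 dimensionless groups

2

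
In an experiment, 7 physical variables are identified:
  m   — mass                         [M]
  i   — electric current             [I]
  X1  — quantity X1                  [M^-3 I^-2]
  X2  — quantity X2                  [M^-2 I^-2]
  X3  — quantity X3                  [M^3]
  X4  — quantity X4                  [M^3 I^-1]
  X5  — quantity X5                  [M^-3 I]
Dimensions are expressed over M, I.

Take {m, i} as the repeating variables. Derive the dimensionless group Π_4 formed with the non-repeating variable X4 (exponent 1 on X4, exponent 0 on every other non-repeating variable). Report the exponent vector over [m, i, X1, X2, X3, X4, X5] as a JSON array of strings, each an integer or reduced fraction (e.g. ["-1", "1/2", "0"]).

Exponent matrix [M,I] × [m,i,X1,X2,X3,X4,X5]:
  M: [ 1  0 -3 -2  3  3 -3]
  I: [ 0  1 -2 -2  0 -1  1]
RREF → pivots at {m,i} ⇒ r = 2
Pivot set = {m,i}, free = {X1,X2,X3,X4,X5}
RREF:
  r0: [   1    0   -3   -2    3    3   -3]
  r1: [   0    1   -2   -2    0   -1    1]
Fix exponent of X4 at 1, X1 at 0, X2 at 0, X3 at 0, X5 at 0; solve each RREF row for its pivot's exponent:
  r0: exp(m) + (3)·1 = 0 ⇒ exp(m) = -3
  r1: exp(i) + (-1)·1 = 0 ⇒ exp(i) = 1
Π_4 = m^-3 · i · X4

["-3", "1", "0", "0", "0", "1", "0"]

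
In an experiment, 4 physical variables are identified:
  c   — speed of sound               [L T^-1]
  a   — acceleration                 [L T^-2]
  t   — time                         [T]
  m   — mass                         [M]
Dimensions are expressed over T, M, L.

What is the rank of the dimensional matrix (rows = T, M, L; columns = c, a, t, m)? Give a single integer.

Dimensional matrix (T×M×L by c×a×t×m):
  T: [-1 -2  1  0]
  M: [ 0  0  0  1]
  L: [ 1  1  0  0]
RREF → pivots at {c,a,m} ⇒ r = 3

3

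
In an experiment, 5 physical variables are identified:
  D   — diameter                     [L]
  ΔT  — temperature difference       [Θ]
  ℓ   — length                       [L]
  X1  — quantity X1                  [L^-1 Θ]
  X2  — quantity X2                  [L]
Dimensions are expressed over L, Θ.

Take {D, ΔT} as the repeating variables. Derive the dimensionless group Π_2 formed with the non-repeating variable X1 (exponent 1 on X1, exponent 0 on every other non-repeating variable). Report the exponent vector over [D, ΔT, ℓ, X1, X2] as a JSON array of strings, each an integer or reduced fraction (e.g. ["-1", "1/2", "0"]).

["1", "-1", "0", "1", "0"]

Write exponents as rows L,Θ / cols D,ΔT,ℓ,X1,X2:
  L: [ 1  0  1 -1  1]
  Θ: [ 0  1  0  1  0]
Echelon form has 2 nonzero rows (pivots: D,ΔT)
Repeat: D,ΔT; free: ℓ,X1,X2
RREF:
  r0: [   1    0    1   -1    1]
  r1: [   0    1    0    1    0]
Fix exponent of X1 at 1, ℓ at 0, X2 at 0; solve each RREF row for its pivot's exponent:
  r0: exp(D) + (-1)·1 = 0 ⇒ exp(D) = 1
  r1: exp(ΔT) + (1)·1 = 0 ⇒ exp(ΔT) = -1
Π_2 = D · ΔT^-1 · X1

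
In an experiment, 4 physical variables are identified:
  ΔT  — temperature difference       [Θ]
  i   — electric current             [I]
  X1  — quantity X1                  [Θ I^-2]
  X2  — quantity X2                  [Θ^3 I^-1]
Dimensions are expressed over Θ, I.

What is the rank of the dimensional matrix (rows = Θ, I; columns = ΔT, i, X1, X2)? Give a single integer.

2

Dimensional matrix (Θ×I by ΔT×i×X1×X2):
  Θ: [ 1  0  1  3]
  I: [ 0  1 -2 -1]
Row reduction gives pivot columns ΔT,i; rank = 2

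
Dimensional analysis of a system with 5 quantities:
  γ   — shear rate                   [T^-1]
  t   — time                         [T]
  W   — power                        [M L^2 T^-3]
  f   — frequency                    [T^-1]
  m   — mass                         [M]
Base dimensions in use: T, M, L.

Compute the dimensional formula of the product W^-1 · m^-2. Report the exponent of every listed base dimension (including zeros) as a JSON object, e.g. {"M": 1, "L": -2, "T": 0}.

{"T": 3, "M": -3, "L": -2}

Dimensional matrix (T×M×L by γ×t×W×f×m):
  T: [-1  1 -3 -1  0]
  M: [ 0  0  1  0  1]
  L: [ 0  0  2  0  0]
  [T]: (-1)·-3+(-2)·0 = 3
  [M]: (-1)·1+(-2)·1 = -3
  [L]: (-1)·2+(-2)·0 = -2
⇒ T^3 M^-3 L^-2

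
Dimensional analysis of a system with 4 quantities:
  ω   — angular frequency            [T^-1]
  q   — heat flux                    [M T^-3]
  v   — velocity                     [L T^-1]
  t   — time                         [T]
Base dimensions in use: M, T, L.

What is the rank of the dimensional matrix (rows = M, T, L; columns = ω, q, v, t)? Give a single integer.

Write exponents as rows M,T,L / cols ω,q,v,t:
  M: [ 0  1  0  0]
  T: [-1 -3 -1  1]
  L: [ 0  0  1  0]
Row reduction gives pivot columns ω,q,v; rank = 3

3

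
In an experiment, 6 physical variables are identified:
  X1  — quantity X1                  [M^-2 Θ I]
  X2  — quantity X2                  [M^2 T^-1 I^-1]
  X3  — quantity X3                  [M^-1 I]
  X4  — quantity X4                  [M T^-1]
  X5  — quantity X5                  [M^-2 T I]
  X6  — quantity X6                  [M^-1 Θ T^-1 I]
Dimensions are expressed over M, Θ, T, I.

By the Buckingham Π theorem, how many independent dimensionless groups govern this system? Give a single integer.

Exponent matrix [M,Θ,T,I] × [X1,X2,X3,X4,X5,X6]:
  M: [-2  2 -1  1 -2 -1]
  Θ: [ 1  0  0  0  0  1]
  T: [ 0 -1  0 -1  1 -1]
  I: [ 1 -1  1  0  1  1]
Echelon form has 3 nonzero rows (pivots: X1,X2,X3)
n=6, r=3 ⇒ 3 dimensionless groups

3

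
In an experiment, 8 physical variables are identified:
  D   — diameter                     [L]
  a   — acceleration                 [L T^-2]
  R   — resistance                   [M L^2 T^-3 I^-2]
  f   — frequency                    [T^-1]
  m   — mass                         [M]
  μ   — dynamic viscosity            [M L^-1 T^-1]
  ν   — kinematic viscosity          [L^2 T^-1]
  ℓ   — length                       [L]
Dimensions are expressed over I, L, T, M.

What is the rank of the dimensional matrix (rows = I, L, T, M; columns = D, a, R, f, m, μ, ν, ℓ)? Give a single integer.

Exponent matrix [I,L,T,M] × [D,a,R,f,m,μ,ν,ℓ]:
  I: [ 0  0 -2  0  0  0  0  0]
  L: [ 1  1  2  0  0 -1  2  1]
  T: [ 0 -2 -3 -1  0 -1 -1  0]
  M: [ 0  0  1  0  1  1  0  0]
Echelon form has 4 nonzero rows (pivots: D,a,R,m)

4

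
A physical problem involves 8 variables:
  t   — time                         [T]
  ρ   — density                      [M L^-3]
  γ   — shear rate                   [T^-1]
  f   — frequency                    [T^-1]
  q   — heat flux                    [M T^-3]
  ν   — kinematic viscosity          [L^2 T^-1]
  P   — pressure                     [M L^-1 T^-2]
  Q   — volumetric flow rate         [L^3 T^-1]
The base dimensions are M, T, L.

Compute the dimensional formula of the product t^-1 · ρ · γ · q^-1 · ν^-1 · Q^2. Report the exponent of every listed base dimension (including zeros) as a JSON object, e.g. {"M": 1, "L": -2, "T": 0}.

Write exponents as rows M,T,L / cols t,ρ,γ,f,q,ν,P,Q:
  M: [ 0  1  0  0  1  0  1  0]
  T: [ 1  0 -1 -1 -3 -1 -2 -1]
  L: [ 0 -3  0  0  0  2 -1  3]
  [M]: (-1)·0+(1)·1+(1)·0+(-1)·1+(-1)·0+(2)·0 = 0
  [T]: (-1)·1+(1)·0+(1)·-1+(-1)·-3+(-1)·-1+(2)·-1 = 0
  [L]: (-1)·0+(1)·-3+(1)·0+(-1)·0+(-1)·2+(2)·3 = 1
⇒ L

{"M": 0, "T": 0, "L": 1}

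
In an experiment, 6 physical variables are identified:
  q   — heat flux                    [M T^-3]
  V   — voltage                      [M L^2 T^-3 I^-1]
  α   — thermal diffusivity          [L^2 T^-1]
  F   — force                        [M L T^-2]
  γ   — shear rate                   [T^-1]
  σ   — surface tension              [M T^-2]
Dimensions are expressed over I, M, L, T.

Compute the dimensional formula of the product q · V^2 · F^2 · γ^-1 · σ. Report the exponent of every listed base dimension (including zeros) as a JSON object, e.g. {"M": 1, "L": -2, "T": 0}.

{"I": -2, "M": 6, "L": 6, "T": -14}

Write exponents as rows I,M,L,T / cols q,V,α,F,γ,σ:
  I: [ 0 -1  0  0  0  0]
  M: [ 1  1  0  1  0  1]
  L: [ 0  2  2  1  0  0]
  T: [-3 -3 -1 -2 -1 -2]
  [I]: (1)·0+(2)·-1+(2)·0+(-1)·0+(1)·0 = -2
  [M]: (1)·1+(2)·1+(2)·1+(-1)·0+(1)·1 = 6
  [L]: (1)·0+(2)·2+(2)·1+(-1)·0+(1)·0 = 6
  [T]: (1)·-3+(2)·-3+(2)·-2+(-1)·-1+(1)·-2 = -14
⇒ I^-2 M^6 L^6 T^-14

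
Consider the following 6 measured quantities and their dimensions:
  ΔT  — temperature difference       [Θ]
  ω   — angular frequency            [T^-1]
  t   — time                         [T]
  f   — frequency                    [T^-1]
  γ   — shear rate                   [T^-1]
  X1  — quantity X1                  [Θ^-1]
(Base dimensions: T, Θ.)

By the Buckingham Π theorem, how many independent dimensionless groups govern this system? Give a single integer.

4

Write exponents as rows T,Θ / cols ΔT,ω,t,f,γ,X1:
  T: [ 0 -1  1 -1 -1  0]
  Θ: [ 1  0  0  0  0 -1]
Echelon form has 2 nonzero rows (pivots: ΔT,ω)
Π count = n − r = 6 − 2 = 4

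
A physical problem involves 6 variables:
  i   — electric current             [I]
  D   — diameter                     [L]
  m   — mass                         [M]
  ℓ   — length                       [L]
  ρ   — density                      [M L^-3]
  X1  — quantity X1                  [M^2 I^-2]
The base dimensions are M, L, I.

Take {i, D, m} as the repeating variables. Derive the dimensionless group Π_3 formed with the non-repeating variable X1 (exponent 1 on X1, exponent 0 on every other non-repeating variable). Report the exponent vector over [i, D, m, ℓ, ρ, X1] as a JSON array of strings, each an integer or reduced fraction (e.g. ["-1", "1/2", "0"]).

["2", "0", "-2", "0", "0", "1"]

Write exponents as rows M,L,I / cols i,D,m,ℓ,ρ,X1:
  M: [ 0  0  1  0  1  2]
  L: [ 0  1  0  1 -3  0]
  I: [ 1  0  0  0  0 -2]
Echelon form has 3 nonzero rows (pivots: i,D,m)
Repeat: i,D,m; free: ℓ,ρ,X1
RREF:
  r0: [   1    0    0    0    0   -2]
  r1: [   0    1    0    1   -3    0]
  r2: [   0    0    1    0    1    2]
Fix exponent of X1 at 1, ℓ at 0, ρ at 0; solve each RREF row for its pivot's exponent:
  r0: exp(i) + (-2)·1 = 0 ⇒ exp(i) = 2
  r1: exp(D) + (0)·1 = 0 ⇒ exp(D) = 0
  r2: exp(m) + (2)·1 = 0 ⇒ exp(m) = -2
Π_3 = i^2 · m^-2 · X1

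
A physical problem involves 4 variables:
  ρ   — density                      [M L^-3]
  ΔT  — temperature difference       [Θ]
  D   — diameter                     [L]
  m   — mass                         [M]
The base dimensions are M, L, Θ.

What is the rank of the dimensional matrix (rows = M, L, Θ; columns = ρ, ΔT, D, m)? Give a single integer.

Exponent matrix [M,L,Θ] × [ρ,ΔT,D,m]:
  M: [ 1  0  0  1]
  L: [-3  0  1  0]
  Θ: [ 0  1  0  0]
RREF → pivots at {ρ,ΔT,D} ⇒ r = 3

3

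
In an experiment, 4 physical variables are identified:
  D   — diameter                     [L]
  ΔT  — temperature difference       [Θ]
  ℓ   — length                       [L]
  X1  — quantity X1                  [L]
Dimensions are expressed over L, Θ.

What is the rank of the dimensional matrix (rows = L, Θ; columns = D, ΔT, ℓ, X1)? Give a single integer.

Dimensional matrix (L×Θ by D×ΔT×ℓ×X1):
  L: [ 1  0  1  1]
  Θ: [ 0  1  0  0]
RREF → pivots at {D,ΔT} ⇒ r = 2

2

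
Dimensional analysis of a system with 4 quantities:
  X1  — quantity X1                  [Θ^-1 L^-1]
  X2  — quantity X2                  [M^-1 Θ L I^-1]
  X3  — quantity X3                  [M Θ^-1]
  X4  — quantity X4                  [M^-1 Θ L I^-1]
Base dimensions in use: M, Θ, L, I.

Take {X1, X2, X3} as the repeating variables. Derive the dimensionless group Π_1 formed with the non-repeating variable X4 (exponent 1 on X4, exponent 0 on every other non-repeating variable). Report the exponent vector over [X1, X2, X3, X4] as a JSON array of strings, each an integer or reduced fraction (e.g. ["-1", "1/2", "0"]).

["0", "-1", "0", "1"]

Write exponents as rows M,Θ,L,I / cols X1,X2,X3,X4:
  M: [ 0 -1  1 -1]
  Θ: [-1  1 -1  1]
  L: [-1  1  0  1]
  I: [ 0 -1  0 -1]
Echelon form has 3 nonzero rows (pivots: X1,X2,X3)
Pivot set = {X1,X2,X3}, free = {X4}
RREF:
  r0: [   1    0    0    0]
  r1: [   0    1    0    1]
  r2: [   0    0    1    0]
  r3: [   0    0    0    0]
Fix exponent of X4 at 1; solve each RREF row for its pivot's exponent:
  r0: exp(X1) + (0)·1 = 0 ⇒ exp(X1) = 0
  r1: exp(X2) + (1)·1 = 0 ⇒ exp(X2) = -1
  r2: exp(X3) + (0)·1 = 0 ⇒ exp(X3) = 0
Π_1 = X2^-1 · X4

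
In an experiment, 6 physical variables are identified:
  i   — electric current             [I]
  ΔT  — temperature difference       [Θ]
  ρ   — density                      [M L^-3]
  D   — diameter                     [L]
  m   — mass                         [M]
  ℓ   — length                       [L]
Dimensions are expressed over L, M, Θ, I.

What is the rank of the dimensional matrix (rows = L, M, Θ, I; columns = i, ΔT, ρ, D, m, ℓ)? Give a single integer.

Dimensional matrix (L×M×Θ×I by i×ΔT×ρ×D×m×ℓ):
  L: [ 0  0 -3  1  0  1]
  M: [ 0  0  1  0  1  0]
  Θ: [ 0  1  0  0  0  0]
  I: [ 1  0  0  0  0  0]
Row reduction gives pivot columns i,ΔT,ρ,D; rank = 4

4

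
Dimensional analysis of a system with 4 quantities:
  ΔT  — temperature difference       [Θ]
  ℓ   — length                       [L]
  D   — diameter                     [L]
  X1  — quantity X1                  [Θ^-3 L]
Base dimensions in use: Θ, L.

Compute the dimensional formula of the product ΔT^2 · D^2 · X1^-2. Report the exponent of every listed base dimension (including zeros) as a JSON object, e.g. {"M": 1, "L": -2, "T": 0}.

{"Θ": 8, "L": 0}

Exponent matrix [Θ,L] × [ΔT,ℓ,D,X1]:
  Θ: [ 1  0  0 -3]
  L: [ 0  1  1  1]
  [Θ]: (2)·1+(2)·0+(-2)·-3 = 8
  [L]: (2)·0+(2)·1+(-2)·1 = 0
⇒ Θ^8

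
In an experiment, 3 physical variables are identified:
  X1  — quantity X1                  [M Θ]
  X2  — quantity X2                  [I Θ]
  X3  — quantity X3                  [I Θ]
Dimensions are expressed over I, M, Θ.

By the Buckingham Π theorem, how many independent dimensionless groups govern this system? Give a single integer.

1

Exponent matrix [I,M,Θ] × [X1,X2,X3]:
  I: [ 0  1  1]
  M: [ 1  0  0]
  Θ: [ 1  1  1]
Row reduction gives pivot columns X1,X2; rank = 2
Π count = n − r = 3 − 2 = 1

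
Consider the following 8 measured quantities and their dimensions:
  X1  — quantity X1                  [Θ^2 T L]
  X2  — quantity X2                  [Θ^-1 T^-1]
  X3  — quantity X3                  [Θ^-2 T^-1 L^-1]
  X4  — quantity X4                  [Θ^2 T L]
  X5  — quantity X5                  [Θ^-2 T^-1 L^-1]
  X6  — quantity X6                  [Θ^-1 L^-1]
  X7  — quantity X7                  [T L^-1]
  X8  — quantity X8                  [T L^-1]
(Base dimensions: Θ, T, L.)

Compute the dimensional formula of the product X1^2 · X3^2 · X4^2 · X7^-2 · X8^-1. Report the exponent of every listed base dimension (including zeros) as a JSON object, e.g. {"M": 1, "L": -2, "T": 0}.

{"Θ": 4, "T": -1, "L": 5}

Exponent matrix [Θ,T,L] × [X1,X2,X3,X4,X5,X6,X7,X8]:
  Θ: [ 2 -1 -2  2 -2 -1  0  0]
  T: [ 1 -1 -1  1 -1  0  1  1]
  L: [ 1  0 -1  1 -1 -1 -1 -1]
  [Θ]: (2)·2+(2)·-2+(2)·2+(-2)·0+(-1)·0 = 4
  [T]: (2)·1+(2)·-1+(2)·1+(-2)·1+(-1)·1 = -1
  [L]: (2)·1+(2)·-1+(2)·1+(-2)·-1+(-1)·-1 = 5
⇒ Θ^4 T^-1 L^5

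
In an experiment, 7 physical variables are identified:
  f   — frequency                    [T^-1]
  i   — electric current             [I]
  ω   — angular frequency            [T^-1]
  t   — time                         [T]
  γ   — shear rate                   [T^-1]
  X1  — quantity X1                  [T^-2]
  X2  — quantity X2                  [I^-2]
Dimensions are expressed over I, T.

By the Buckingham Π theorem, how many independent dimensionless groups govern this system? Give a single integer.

Write exponents as rows I,T / cols f,i,ω,t,γ,X1,X2:
  I: [ 0  1  0  0  0  0 -2]
  T: [-1  0 -1  1 -1 -2  0]
Echelon form has 2 nonzero rows (pivots: f,i)
Π count = n − r = 7 − 2 = 5

5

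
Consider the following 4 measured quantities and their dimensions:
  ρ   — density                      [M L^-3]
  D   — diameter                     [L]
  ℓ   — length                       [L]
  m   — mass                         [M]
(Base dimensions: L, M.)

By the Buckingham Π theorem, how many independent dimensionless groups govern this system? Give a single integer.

2

Dimensional matrix (L×M by ρ×D×ℓ×m):
  L: [-3  1  1  0]
  M: [ 1  0  0  1]
Row reduction gives pivot columns ρ,D; rank = 2
n=4, r=2 ⇒ 2 dimensionless groups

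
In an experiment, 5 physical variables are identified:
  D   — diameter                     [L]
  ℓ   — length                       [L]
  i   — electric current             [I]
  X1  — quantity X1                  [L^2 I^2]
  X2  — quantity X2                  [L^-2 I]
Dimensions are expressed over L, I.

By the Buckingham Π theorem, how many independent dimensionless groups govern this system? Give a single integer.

3

Write exponents as rows L,I / cols D,ℓ,i,X1,X2:
  L: [ 1  1  0  2 -2]
  I: [ 0  0  1  2  1]
RREF → pivots at {D,i} ⇒ r = 2
n=5, r=2 ⇒ 3 dimensionless groups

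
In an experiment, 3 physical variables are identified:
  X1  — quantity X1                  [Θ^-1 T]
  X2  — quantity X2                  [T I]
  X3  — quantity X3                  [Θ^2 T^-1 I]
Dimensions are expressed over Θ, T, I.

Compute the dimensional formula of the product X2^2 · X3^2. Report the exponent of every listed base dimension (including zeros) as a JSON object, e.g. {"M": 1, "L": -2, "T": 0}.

Dimensional matrix (Θ×T×I by X1×X2×X3):
  Θ: [-1  0  2]
  T: [ 1  1 -1]
  I: [ 0  1  1]
  [Θ]: (2)·0+(2)·2 = 4
  [T]: (2)·1+(2)·-1 = 0
  [I]: (2)·1+(2)·1 = 4
⇒ Θ^4 I^4

{"Θ": 4, "T": 0, "I": 4}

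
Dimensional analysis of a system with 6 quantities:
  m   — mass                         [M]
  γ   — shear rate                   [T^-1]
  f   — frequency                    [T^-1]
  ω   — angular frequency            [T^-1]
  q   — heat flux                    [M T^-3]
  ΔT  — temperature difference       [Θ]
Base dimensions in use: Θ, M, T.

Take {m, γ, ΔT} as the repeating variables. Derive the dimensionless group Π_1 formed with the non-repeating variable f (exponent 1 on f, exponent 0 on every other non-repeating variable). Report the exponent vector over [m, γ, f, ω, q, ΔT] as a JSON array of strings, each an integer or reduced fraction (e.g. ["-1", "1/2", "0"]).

Write exponents as rows Θ,M,T / cols m,γ,f,ω,q,ΔT:
  Θ: [ 0  0  0  0  0  1]
  M: [ 1  0  0  0  1  0]
  T: [ 0 -1 -1 -1 -3  0]
Row reduction gives pivot columns m,γ,ΔT; rank = 3
Repeat: m,γ,ΔT; free: f,ω,q
RREF:
  r0: [   1    0    0    0    1    0]
  r1: [   0    1    1    1    3    0]
  r2: [   0    0    0    0    0    1]
Fix exponent of f at 1, ω at 0, q at 0; solve each RREF row for its pivot's exponent:
  r0: exp(m) + (0)·1 = 0 ⇒ exp(m) = 0
  r1: exp(γ) + (1)·1 = 0 ⇒ exp(γ) = -1
  r2: exp(ΔT) + (0)·1 = 0 ⇒ exp(ΔT) = 0
Π_1 = γ^-1 · f

["0", "-1", "1", "0", "0", "0"]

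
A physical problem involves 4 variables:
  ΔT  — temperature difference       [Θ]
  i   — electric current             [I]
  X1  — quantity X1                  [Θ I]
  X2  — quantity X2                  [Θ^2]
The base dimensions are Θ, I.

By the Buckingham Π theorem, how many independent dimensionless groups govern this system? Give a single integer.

Exponent matrix [Θ,I] × [ΔT,i,X1,X2]:
  Θ: [ 1  0  1  2]
  I: [ 0  1  1  0]
Row reduction gives pivot columns ΔT,i; rank = 2
Π count = n − r = 4 − 2 = 2

2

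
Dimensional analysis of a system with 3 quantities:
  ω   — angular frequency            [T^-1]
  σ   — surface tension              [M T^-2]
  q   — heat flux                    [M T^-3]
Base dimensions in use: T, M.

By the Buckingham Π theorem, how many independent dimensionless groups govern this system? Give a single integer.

1

Dimensional matrix (T×M by ω×σ×q):
  T: [-1 -2 -3]
  M: [ 0  1  1]
Echelon form has 2 nonzero rows (pivots: ω,σ)
n=3, r=2 ⇒ 1 dimensionless group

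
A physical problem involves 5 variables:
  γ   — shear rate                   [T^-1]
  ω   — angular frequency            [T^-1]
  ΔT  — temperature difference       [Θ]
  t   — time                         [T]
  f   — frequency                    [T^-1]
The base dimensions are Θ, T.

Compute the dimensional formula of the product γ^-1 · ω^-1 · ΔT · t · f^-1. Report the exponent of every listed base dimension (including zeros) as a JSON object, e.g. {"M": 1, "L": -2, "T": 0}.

Write exponents as rows Θ,T / cols γ,ω,ΔT,t,f:
  Θ: [ 0  0  1  0  0]
  T: [-1 -1  0  1 -1]
  [Θ]: (-1)·0+(-1)·0+(1)·1+(1)·0+(-1)·0 = 1
  [T]: (-1)·-1+(-1)·-1+(1)·0+(1)·1+(-1)·-1 = 4
⇒ Θ T^4

{"Θ": 1, "T": 4}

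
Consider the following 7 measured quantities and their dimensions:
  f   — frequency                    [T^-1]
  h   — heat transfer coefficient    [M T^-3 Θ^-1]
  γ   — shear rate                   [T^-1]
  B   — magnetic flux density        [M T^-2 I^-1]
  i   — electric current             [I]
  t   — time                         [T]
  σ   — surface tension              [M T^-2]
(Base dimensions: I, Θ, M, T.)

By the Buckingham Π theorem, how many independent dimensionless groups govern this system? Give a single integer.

3

Dimensional matrix (I×Θ×M×T by f×h×γ×B×i×t×σ):
  I: [ 0  0  0 -1  1  0  0]
  Θ: [ 0 -1  0  0  0  0  0]
  M: [ 0  1  0  1  0  0  1]
  T: [-1 -3 -1 -2  0  1 -2]
RREF → pivots at {f,h,B,i} ⇒ r = 4
7 vars − rank 4 = 3 Π groups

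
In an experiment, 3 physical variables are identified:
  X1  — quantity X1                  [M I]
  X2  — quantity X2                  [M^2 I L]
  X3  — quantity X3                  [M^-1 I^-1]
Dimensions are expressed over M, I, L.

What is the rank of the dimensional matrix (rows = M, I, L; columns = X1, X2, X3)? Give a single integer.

Write exponents as rows M,I,L / cols X1,X2,X3:
  M: [ 1  2 -1]
  I: [ 1  1 -1]
  L: [ 0  1  0]
Echelon form has 2 nonzero rows (pivots: X1,X2)

2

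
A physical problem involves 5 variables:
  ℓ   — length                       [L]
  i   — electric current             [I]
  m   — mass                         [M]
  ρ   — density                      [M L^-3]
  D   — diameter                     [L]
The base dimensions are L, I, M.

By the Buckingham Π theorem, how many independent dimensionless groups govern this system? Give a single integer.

2

Write exponents as rows L,I,M / cols ℓ,i,m,ρ,D:
  L: [ 1  0  0 -3  1]
  I: [ 0  1  0  0  0]
  M: [ 0  0  1  1  0]
Row reduction gives pivot columns ℓ,i,m; rank = 3
Π count = n − r = 5 − 3 = 2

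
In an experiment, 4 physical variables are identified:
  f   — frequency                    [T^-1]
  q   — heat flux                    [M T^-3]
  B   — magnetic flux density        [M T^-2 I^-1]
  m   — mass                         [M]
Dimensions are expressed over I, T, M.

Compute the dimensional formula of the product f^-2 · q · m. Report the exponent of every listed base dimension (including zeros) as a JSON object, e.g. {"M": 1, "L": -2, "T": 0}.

{"I": 0, "T": -1, "M": 2}

Exponent matrix [I,T,M] × [f,q,B,m]:
  I: [ 0  0 -1  0]
  T: [-1 -3 -2  0]
  M: [ 0  1  1  1]
  [I]: (-2)·0+(1)·0+(1)·0 = 0
  [T]: (-2)·-1+(1)·-3+(1)·0 = -1
  [M]: (-2)·0+(1)·1+(1)·1 = 2
⇒ T^-1 M^2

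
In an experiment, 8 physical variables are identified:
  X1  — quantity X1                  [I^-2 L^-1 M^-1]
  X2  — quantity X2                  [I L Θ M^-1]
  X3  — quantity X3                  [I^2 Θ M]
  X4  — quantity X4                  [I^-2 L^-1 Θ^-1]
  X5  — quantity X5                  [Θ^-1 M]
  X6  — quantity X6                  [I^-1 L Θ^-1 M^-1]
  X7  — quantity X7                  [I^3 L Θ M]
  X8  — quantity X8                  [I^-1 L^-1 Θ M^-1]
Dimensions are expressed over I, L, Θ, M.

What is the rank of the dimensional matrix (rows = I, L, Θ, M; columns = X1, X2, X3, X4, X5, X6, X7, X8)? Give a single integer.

3

Exponent matrix [I,L,Θ,M] × [X1,X2,X3,X4,X5,X6,X7,X8]:
  I: [-2  1  2 -2  0 -1  3 -1]
  L: [-1  1  0 -1  0  1  1 -1]
  Θ: [ 0  1  1 -1 -1 -1  1  1]
  M: [-1 -1  1  0  1 -1  1 -1]
RREF → pivots at {X1,X2,X3} ⇒ r = 3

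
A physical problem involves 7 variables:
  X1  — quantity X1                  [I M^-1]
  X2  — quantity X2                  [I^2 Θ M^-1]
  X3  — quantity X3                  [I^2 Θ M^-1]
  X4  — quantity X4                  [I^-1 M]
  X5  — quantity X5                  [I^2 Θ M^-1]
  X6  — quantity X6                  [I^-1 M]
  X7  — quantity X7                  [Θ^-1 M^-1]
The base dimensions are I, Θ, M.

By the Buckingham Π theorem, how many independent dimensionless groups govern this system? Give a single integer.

Exponent matrix [I,Θ,M] × [X1,X2,X3,X4,X5,X6,X7]:
  I: [ 1  2  2 -1  2 -1  0]
  Θ: [ 0  1  1  0  1  0 -1]
  M: [-1 -1 -1  1 -1  1 -1]
Echelon form has 2 nonzero rows (pivots: X1,X2)
Π count = n − r = 7 − 2 = 5

5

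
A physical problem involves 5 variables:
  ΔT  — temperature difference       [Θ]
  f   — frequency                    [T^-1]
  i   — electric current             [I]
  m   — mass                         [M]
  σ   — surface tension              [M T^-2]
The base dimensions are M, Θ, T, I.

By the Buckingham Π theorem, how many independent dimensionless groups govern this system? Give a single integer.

1

Exponent matrix [M,Θ,T,I] × [ΔT,f,i,m,σ]:
  M: [ 0  0  0  1  1]
  Θ: [ 1  0  0  0  0]
  T: [ 0 -1  0  0 -2]
  I: [ 0  0  1  0  0]
Echelon form has 4 nonzero rows (pivots: ΔT,f,i,m)
n=5, r=4 ⇒ 1 dimensionless group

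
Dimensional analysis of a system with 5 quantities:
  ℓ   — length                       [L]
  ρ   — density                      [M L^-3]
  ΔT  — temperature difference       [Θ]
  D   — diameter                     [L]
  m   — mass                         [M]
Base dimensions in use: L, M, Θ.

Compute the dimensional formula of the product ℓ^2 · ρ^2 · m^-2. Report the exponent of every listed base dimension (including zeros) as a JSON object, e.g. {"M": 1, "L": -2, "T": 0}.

Exponent matrix [L,M,Θ] × [ℓ,ρ,ΔT,D,m]:
  L: [ 1 -3  0  1  0]
  M: [ 0  1  0  0  1]
  Θ: [ 0  0  1  0  0]
  [L]: (2)·1+(2)·-3+(-2)·0 = -4
  [M]: (2)·0+(2)·1+(-2)·1 = 0
  [Θ]: (2)·0+(2)·0+(-2)·0 = 0
⇒ L^-4

{"L": -4, "M": 0, "Θ": 0}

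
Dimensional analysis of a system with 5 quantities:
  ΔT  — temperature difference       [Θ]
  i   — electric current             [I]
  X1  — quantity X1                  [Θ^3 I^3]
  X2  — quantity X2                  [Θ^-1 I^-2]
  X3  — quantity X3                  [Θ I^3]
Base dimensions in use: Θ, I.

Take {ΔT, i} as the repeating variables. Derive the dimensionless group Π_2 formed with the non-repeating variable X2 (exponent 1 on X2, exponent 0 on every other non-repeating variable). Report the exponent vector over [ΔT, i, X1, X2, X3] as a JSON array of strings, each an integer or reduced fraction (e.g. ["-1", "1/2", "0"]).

Exponent matrix [Θ,I] × [ΔT,i,X1,X2,X3]:
  Θ: [ 1  0  3 -1  1]
  I: [ 0  1  3 -2  3]
Echelon form has 2 nonzero rows (pivots: ΔT,i)
Repeat: ΔT,i; free: X1,X2,X3
RREF:
  r0: [   1    0    3   -1    1]
  r1: [   0    1    3   -2    3]
Fix exponent of X2 at 1, X1 at 0, X3 at 0; solve each RREF row for its pivot's exponent:
  r0: exp(ΔT) + (-1)·1 = 0 ⇒ exp(ΔT) = 1
  r1: exp(i) + (-2)·1 = 0 ⇒ exp(i) = 2
Π_2 = ΔT · i^2 · X2

["1", "2", "0", "1", "0"]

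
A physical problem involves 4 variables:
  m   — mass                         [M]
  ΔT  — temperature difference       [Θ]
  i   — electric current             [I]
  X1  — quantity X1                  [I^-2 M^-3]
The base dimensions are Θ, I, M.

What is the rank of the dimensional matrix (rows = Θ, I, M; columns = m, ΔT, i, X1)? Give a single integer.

Write exponents as rows Θ,I,M / cols m,ΔT,i,X1:
  Θ: [ 0  1  0  0]
  I: [ 0  0  1 -2]
  M: [ 1  0  0 -3]
Echelon form has 3 nonzero rows (pivots: m,ΔT,i)

3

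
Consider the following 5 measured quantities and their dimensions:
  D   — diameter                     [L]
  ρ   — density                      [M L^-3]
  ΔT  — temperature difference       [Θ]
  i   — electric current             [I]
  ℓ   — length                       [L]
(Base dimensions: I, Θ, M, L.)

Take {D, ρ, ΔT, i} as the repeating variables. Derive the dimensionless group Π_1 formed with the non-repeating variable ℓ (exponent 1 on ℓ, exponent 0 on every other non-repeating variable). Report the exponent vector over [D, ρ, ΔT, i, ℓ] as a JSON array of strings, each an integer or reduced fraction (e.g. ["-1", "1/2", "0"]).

["-1", "0", "0", "0", "1"]

Write exponents as rows I,Θ,M,L / cols D,ρ,ΔT,i,ℓ:
  I: [ 0  0  0  1  0]
  Θ: [ 0  0  1  0  0]
  M: [ 0  1  0  0  0]
  L: [ 1 -3  0  0  1]
Echelon form has 4 nonzero rows (pivots: D,ρ,ΔT,i)
Pivot set = {D,ρ,ΔT,i}, free = {ℓ}
RREF:
  r0: [   1    0    0    0    1]
  r1: [   0    1    0    0    0]
  r2: [   0    0    1    0    0]
  r3: [   0    0    0    1    0]
Fix exponent of ℓ at 1; solve each RREF row for its pivot's exponent:
  r0: exp(D) + (1)·1 = 0 ⇒ exp(D) = -1
  r1: exp(ρ) + (0)·1 = 0 ⇒ exp(ρ) = 0
  r2: exp(ΔT) + (0)·1 = 0 ⇒ exp(ΔT) = 0
  r3: exp(i) + (0)·1 = 0 ⇒ exp(i) = 0
Π_1 = D^-1 · ℓ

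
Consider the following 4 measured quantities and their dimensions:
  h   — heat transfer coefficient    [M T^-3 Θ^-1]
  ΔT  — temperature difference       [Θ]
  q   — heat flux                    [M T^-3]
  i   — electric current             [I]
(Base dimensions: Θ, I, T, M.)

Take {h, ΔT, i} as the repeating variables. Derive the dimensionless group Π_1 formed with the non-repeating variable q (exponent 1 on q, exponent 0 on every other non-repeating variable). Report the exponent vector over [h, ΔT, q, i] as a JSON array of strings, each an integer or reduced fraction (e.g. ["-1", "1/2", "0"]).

Dimensional matrix (Θ×I×T×M by h×ΔT×q×i):
  Θ: [-1  1  0  0]
  I: [ 0  0  0  1]
  T: [-3  0 -3  0]
  M: [ 1  0  1  0]
Row reduction gives pivot columns h,ΔT,i; rank = 3
Pivot set = {h,ΔT,i}, free = {q}
RREF:
  r0: [   1    0    1    0]
  r1: [   0    1    1    0]
  r2: [   0    0    0    1]
  r3: [   0    0    0    0]
Fix exponent of q at 1; solve each RREF row for its pivot's exponent:
  r0: exp(h) + (1)·1 = 0 ⇒ exp(h) = -1
  r1: exp(ΔT) + (1)·1 = 0 ⇒ exp(ΔT) = -1
  r2: exp(i) + (0)·1 = 0 ⇒ exp(i) = 0
Π_1 = h^-1 · ΔT^-1 · q

["-1", "-1", "1", "0"]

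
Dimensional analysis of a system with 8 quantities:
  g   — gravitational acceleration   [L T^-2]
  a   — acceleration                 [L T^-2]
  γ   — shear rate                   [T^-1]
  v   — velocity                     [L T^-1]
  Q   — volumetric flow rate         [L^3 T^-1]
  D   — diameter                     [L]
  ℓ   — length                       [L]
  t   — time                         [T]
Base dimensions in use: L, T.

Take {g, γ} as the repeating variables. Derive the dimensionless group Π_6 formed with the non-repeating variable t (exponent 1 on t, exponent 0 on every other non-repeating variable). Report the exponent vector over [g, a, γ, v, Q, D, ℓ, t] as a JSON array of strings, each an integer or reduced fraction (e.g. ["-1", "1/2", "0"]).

Write exponents as rows L,T / cols g,a,γ,v,Q,D,ℓ,t:
  L: [ 1  1  0  1  3  1  1  0]
  T: [-2 -2 -1 -1 -1  0  0  1]
Row reduction gives pivot columns g,γ; rank = 2
Repeat: g,γ; free: a,v,Q,D,ℓ,t
RREF:
  r0: [   1    1    0    1    3    1    1    0]
  r1: [   0    0    1   -1   -5   -2   -2   -1]
Fix exponent of t at 1, a at 0, v at 0, Q at 0, D at 0, ℓ at 0; solve each RREF row for its pivot's exponent:
  r0: exp(g) + (0)·1 = 0 ⇒ exp(g) = 0
  r1: exp(γ) + (-1)·1 = 0 ⇒ exp(γ) = 1
Π_6 = γ · t

["0", "0", "1", "0", "0", "0", "0", "1"]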